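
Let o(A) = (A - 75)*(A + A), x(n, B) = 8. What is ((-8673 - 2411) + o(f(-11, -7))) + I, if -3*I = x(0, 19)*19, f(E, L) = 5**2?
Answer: -40904/3 ≈ -13635.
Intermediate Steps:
f(E, L) = 25
I = -152/3 (I = -8*19/3 = -1/3*152 = -152/3 ≈ -50.667)
o(A) = 2*A*(-75 + A) (o(A) = (-75 + A)*(2*A) = 2*A*(-75 + A))
((-8673 - 2411) + o(f(-11, -7))) + I = ((-8673 - 2411) + 2*25*(-75 + 25)) - 152/3 = (-11084 + 2*25*(-50)) - 152/3 = (-11084 - 2500) - 152/3 = -13584 - 152/3 = -40904/3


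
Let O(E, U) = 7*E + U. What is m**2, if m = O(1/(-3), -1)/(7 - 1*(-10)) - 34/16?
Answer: 896809/166464 ≈ 5.3874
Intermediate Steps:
O(E, U) = U + 7*E
m = -947/408 (m = (-1 + 7/(-3))/(7 - 1*(-10)) - 34/16 = (-1 + 7*(-1/3))/(7 + 10) - 34*1/16 = (-1 - 7/3)/17 - 17/8 = -10/3*1/17 - 17/8 = -10/51 - 17/8 = -947/408 ≈ -2.3211)
m**2 = (-947/408)**2 = 896809/166464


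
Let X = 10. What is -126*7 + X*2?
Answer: -862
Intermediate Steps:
-126*7 + X*2 = -126*7 + 10*2 = -882 + 20 = -862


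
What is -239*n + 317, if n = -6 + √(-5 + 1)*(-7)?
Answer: 1751 + 3346*I ≈ 1751.0 + 3346.0*I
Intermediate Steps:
n = -6 - 14*I (n = -6 + √(-4)*(-7) = -6 + (2*I)*(-7) = -6 - 14*I ≈ -6.0 - 14.0*I)
-239*n + 317 = -239*(-6 - 14*I) + 317 = (1434 + 3346*I) + 317 = 1751 + 3346*I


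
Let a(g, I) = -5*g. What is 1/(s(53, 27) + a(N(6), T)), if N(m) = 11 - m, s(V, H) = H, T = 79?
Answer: ½ ≈ 0.50000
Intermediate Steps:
1/(s(53, 27) + a(N(6), T)) = 1/(27 - 5*(11 - 1*6)) = 1/(27 - 5*(11 - 6)) = 1/(27 - 5*5) = 1/(27 - 25) = 1/2 = ½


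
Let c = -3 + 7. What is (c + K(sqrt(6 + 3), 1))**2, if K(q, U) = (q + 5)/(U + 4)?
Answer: 784/25 ≈ 31.360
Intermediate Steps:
K(q, U) = (5 + q)/(4 + U)
c = 4
(c + K(sqrt(6 + 3), 1))**2 = (4 + (5 + sqrt(6 + 3))/(4 + 1))**2 = (4 + (5 + sqrt(9))/5)**2 = (4 + (5 + 3)/5)**2 = (4 + (1/5)*8)**2 = (4 + 8/5)**2 = (28/5)**2 = 784/25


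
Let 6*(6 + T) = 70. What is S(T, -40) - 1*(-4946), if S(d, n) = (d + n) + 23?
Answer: 14804/3 ≈ 4934.7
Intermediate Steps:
T = 17/3 (T = -6 + (⅙)*70 = -6 + 35/3 = 17/3 ≈ 5.6667)
S(d, n) = 23 + d + n
S(T, -40) - 1*(-4946) = (23 + 17/3 - 40) - 1*(-4946) = -34/3 + 4946 = 14804/3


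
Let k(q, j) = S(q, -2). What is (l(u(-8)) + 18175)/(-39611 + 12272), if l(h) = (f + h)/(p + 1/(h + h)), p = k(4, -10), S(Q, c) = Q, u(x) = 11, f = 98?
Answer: -539991/811057 ≈ -0.66579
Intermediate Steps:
k(q, j) = q
p = 4
l(h) = (98 + h)/(4 + 1/(2*h)) (l(h) = (98 + h)/(4 + 1/(h + h)) = (98 + h)/(4 + 1/(2*h)))
(l(u(-8)) + 18175)/(-39611 + 12272) = (2*11*(98 + 11)/(1 + 8*11) + 18175)/(-39611 + 12272) = (2*11*109/(1 + 88) + 18175)/(-27339) = (2*11*109/89 + 18175)*(-1/27339) = (2*11*(1/89)*109 + 18175)*(-1/27339) = (2398/89 + 18175)*(-1/27339) = (1619973/89)*(-1/27339) = -539991/811057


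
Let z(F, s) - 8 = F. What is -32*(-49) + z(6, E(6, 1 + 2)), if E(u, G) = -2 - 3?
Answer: 1582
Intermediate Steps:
E(u, G) = -5
z(F, s) = 8 + F
-32*(-49) + z(6, E(6, 1 + 2)) = -32*(-49) + (8 + 6) = 1568 + 14 = 1582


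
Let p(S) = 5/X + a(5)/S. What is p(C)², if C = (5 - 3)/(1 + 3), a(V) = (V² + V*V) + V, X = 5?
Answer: 12321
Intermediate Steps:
a(V) = V + 2*V² (a(V) = (V² + V²) + V = 2*V² + V = V + 2*V²)
C = ½ (C = 2/4 = 2*(¼) = ½ ≈ 0.50000)
p(S) = 1 + 55/S (p(S) = 5/5 + (5*(1 + 2*5))/S = 5*(⅕) + (5*(1 + 10))/S = 1 + (5*11)/S = 1 + 55/S)
p(C)² = ((55 + ½)/(½))² = (2*(111/2))² = 111² = 12321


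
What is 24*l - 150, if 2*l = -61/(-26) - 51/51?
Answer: -1740/13 ≈ -133.85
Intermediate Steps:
l = 35/52 (l = (-61/(-26) - 51/51)/2 = (-61*(-1/26) - 51*1/51)/2 = (61/26 - 1)/2 = (½)*(35/26) = 35/52 ≈ 0.67308)
24*l - 150 = 24*(35/52) - 150 = 210/13 - 150 = -1740/13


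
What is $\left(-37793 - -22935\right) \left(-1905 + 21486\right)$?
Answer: $-290934498$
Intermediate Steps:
$\left(-37793 - -22935\right) \left(-1905 + 21486\right) = \left(-37793 + 22935\right) 19581 = \left(-14858\right) 19581 = -290934498$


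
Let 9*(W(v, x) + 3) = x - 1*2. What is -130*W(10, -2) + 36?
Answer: 4354/9 ≈ 483.78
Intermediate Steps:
W(v, x) = -29/9 + x/9 (W(v, x) = -3 + (x - 1*2)/9 = -3 + (x - 2)/9 = -3 + (-2 + x)/9 = -3 + (-2/9 + x/9) = -29/9 + x/9)
-130*W(10, -2) + 36 = -130*(-29/9 + (⅑)*(-2)) + 36 = -130*(-29/9 - 2/9) + 36 = -130*(-31/9) + 36 = 4030/9 + 36 = 4354/9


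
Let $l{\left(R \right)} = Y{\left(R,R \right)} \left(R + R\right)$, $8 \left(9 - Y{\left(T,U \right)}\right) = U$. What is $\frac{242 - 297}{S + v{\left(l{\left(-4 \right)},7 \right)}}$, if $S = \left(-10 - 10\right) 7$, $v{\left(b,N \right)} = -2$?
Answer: $\frac{55}{142} \approx 0.38732$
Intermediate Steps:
$Y{\left(T,U \right)} = 9 - \frac{U}{8}$
$l{\left(R \right)} = 2 R \left(9 - \frac{R}{8}\right)$ ($l{\left(R \right)} = \left(9 - \frac{R}{8}\right) \left(R + R\right) = \left(9 - \frac{R}{8}\right) 2 R = 2 R \left(9 - \frac{R}{8}\right)$)
$S = -140$ ($S = \left(-20\right) 7 = -140$)
$\frac{242 - 297}{S + v{\left(l{\left(-4 \right)},7 \right)}} = \frac{242 - 297}{-140 - 2} = - \frac{55}{-142} = \left(-55\right) \left(- \frac{1}{142}\right) = \frac{55}{142}$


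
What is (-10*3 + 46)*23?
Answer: 368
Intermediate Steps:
(-10*3 + 46)*23 = (-30 + 46)*23 = 16*23 = 368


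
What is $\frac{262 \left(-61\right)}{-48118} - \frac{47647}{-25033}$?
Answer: $\frac{1346377876}{602268947} \approx 2.2355$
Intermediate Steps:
$\frac{262 \left(-61\right)}{-48118} - \frac{47647}{-25033} = \left(-15982\right) \left(- \frac{1}{48118}\right) - - \frac{47647}{25033} = \frac{7991}{24059} + \frac{47647}{25033} = \frac{1346377876}{602268947}$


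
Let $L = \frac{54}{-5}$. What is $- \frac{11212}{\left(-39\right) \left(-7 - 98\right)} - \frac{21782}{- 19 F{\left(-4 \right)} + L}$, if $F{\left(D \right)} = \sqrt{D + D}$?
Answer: $\frac{5810266927}{76900005} - \frac{5173225 i \sqrt{2}}{18779} \approx 75.556 - 389.59 i$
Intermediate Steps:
$F{\left(D \right)} = \sqrt{2} \sqrt{D}$ ($F{\left(D \right)} = \sqrt{2 D} = \sqrt{2} \sqrt{D}$)
$L = - \frac{54}{5}$ ($L = 54 \left(- \frac{1}{5}\right) = - \frac{54}{5} \approx -10.8$)
$- \frac{11212}{\left(-39\right) \left(-7 - 98\right)} - \frac{21782}{- 19 F{\left(-4 \right)} + L} = - \frac{11212}{\left(-39\right) \left(-7 - 98\right)} - \frac{21782}{- 19 \sqrt{2} \sqrt{-4} - \frac{54}{5}} = - \frac{11212}{\left(-39\right) \left(-105\right)} - \frac{21782}{- 19 \sqrt{2} \cdot 2 i - \frac{54}{5}} = - \frac{11212}{4095} - \frac{21782}{- 19 \cdot 2 i \sqrt{2} - \frac{54}{5}} = \left(-11212\right) \frac{1}{4095} - \frac{21782}{- 38 i \sqrt{2} - \frac{54}{5}} = - \frac{11212}{4095} - \frac{21782}{- \frac{54}{5} - 38 i \sqrt{2}}$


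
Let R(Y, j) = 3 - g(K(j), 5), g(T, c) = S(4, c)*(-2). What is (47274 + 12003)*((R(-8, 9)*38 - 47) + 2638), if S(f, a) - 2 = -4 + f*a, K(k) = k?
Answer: 241435221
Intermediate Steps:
S(f, a) = -2 + a*f (S(f, a) = 2 + (-4 + f*a) = 2 + (-4 + a*f) = -2 + a*f)
g(T, c) = 4 - 8*c (g(T, c) = (-2 + c*4)*(-2) = (-2 + 4*c)*(-2) = 4 - 8*c)
R(Y, j) = 39 (R(Y, j) = 3 - (4 - 8*5) = 3 - (4 - 40) = 3 - 1*(-36) = 3 + 36 = 39)
(47274 + 12003)*((R(-8, 9)*38 - 47) + 2638) = (47274 + 12003)*((39*38 - 47) + 2638) = 59277*((1482 - 47) + 2638) = 59277*(1435 + 2638) = 59277*4073 = 241435221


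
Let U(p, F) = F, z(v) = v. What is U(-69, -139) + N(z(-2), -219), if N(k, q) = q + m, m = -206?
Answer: -564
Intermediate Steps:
N(k, q) = -206 + q (N(k, q) = q - 206 = -206 + q)
U(-69, -139) + N(z(-2), -219) = -139 + (-206 - 219) = -139 - 425 = -564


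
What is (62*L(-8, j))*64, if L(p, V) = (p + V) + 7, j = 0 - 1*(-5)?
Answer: 15872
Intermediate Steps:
j = 5 (j = 0 + 5 = 5)
L(p, V) = 7 + V + p (L(p, V) = (V + p) + 7 = 7 + V + p)
(62*L(-8, j))*64 = (62*(7 + 5 - 8))*64 = (62*4)*64 = 248*64 = 15872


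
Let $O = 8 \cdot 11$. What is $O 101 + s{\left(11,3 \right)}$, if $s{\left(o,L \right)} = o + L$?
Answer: $8902$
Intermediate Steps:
$s{\left(o,L \right)} = L + o$
$O = 88$
$O 101 + s{\left(11,3 \right)} = 88 \cdot 101 + \left(3 + 11\right) = 8888 + 14 = 8902$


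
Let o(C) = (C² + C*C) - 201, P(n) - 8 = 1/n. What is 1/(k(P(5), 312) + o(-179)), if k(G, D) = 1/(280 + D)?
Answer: 592/37817553 ≈ 1.5654e-5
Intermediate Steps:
P(n) = 8 + 1/n
o(C) = -201 + 2*C² (o(C) = (C² + C²) - 201 = 2*C² - 201 = -201 + 2*C²)
1/(k(P(5), 312) + o(-179)) = 1/(1/(280 + 312) + (-201 + 2*(-179)²)) = 1/(1/592 + (-201 + 2*32041)) = 1/(1/592 + (-201 + 64082)) = 1/(1/592 + 63881) = 1/(37817553/592) = 592/37817553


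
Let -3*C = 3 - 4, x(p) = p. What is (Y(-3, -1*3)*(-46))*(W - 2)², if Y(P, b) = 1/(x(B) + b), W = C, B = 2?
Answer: 1150/9 ≈ 127.78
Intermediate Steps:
C = ⅓ (C = -(3 - 4)/3 = -⅓*(-1) = ⅓ ≈ 0.33333)
W = ⅓ ≈ 0.33333
Y(P, b) = 1/(2 + b)
(Y(-3, -1*3)*(-46))*(W - 2)² = (-46/(2 - 1*3))*(⅓ - 2)² = (-46/(2 - 3))*(-5/3)² = (-46/(-1))*(25/9) = -1*(-46)*(25/9) = 46*(25/9) = 1150/9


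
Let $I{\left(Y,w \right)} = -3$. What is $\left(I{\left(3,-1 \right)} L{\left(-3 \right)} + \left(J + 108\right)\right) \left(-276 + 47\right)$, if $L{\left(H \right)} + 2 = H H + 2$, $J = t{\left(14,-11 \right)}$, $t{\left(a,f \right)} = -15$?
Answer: $-15114$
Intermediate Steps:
$J = -15$
$L{\left(H \right)} = H^{2}$ ($L{\left(H \right)} = -2 + \left(H H + 2\right) = -2 + \left(H^{2} + 2\right) = -2 + \left(2 + H^{2}\right) = H^{2}$)
$\left(I{\left(3,-1 \right)} L{\left(-3 \right)} + \left(J + 108\right)\right) \left(-276 + 47\right) = \left(- 3 \left(-3\right)^{2} + \left(-15 + 108\right)\right) \left(-276 + 47\right) = \left(\left(-3\right) 9 + 93\right) \left(-229\right) = \left(-27 + 93\right) \left(-229\right) = 66 \left(-229\right) = -15114$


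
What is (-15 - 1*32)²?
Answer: 2209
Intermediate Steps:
(-15 - 1*32)² = (-15 - 32)² = (-47)² = 2209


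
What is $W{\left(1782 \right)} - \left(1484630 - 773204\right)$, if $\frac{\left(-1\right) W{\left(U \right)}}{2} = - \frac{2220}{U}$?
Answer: $- \frac{211292782}{297} \approx -7.1142 \cdot 10^{5}$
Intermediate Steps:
$W{\left(U \right)} = \frac{4440}{U}$ ($W{\left(U \right)} = - 2 \left(- \frac{2220}{U}\right) = \frac{4440}{U}$)
$W{\left(1782 \right)} - \left(1484630 - 773204\right) = \frac{4440}{1782} - \left(1484630 - 773204\right) = 4440 \cdot \frac{1}{1782} - 711426 = \frac{740}{297} - 711426 = - \frac{211292782}{297}$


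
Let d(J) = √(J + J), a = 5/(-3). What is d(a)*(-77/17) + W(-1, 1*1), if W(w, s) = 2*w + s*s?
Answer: -1 - 77*I*√30/51 ≈ -1.0 - 8.2695*I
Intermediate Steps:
W(w, s) = s² + 2*w (W(w, s) = 2*w + s² = s² + 2*w)
a = -5/3 (a = 5*(-⅓) = -5/3 ≈ -1.6667)
d(J) = √2*√J (d(J) = √(2*J) = √2*√J)
d(a)*(-77/17) + W(-1, 1*1) = (√2*√(-5/3))*(-77/17) + ((1*1)² + 2*(-1)) = (√2*(I*√15/3))*(-77*1/17) + (1² - 2) = (I*√30/3)*(-77/17) + (1 - 2) = -77*I*√30/51 - 1 = -1 - 77*I*√30/51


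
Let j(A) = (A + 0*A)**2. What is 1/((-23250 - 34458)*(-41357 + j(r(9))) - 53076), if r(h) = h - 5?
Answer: 1/2385653352 ≈ 4.1917e-10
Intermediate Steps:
r(h) = -5 + h
j(A) = A**2 (j(A) = (A + 0)**2 = A**2)
1/((-23250 - 34458)*(-41357 + j(r(9))) - 53076) = 1/((-23250 - 34458)*(-41357 + (-5 + 9)**2) - 53076) = 1/(-57708*(-41357 + 4**2) - 53076) = 1/(-57708*(-41357 + 16) - 53076) = 1/(-57708*(-41341) - 53076) = 1/(2385706428 - 53076) = 1/2385653352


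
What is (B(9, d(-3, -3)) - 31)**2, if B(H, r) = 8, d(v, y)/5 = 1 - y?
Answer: 529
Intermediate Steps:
d(v, y) = 5 - 5*y (d(v, y) = 5*(1 - y) = 5 - 5*y)
(B(9, d(-3, -3)) - 31)**2 = (8 - 31)**2 = (-23)**2 = 529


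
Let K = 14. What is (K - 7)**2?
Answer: 49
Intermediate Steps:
(K - 7)**2 = (14 - 7)**2 = 7**2 = 49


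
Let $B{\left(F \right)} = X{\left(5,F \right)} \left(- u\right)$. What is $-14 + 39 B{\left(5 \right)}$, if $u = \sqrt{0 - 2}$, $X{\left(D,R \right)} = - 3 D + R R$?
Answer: $-14 - 390 i \sqrt{2} \approx -14.0 - 551.54 i$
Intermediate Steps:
$X{\left(D,R \right)} = R^{2} - 3 D$ ($X{\left(D,R \right)} = - 3 D + R^{2} = R^{2} - 3 D$)
$u = i \sqrt{2}$ ($u = \sqrt{-2} = i \sqrt{2} \approx 1.4142 i$)
$B{\left(F \right)} = - i \sqrt{2} \left(-15 + F^{2}\right)$ ($B{\left(F \right)} = \left(F^{2} - 15\right) \left(- i \sqrt{2}\right) = \left(-15 + F^{2}\right) \left(- i \sqrt{2}\right) = - i \sqrt{2} \left(-15 + F^{2}\right)$)
$-14 + 39 B{\left(5 \right)} = -14 + 39 i \sqrt{2} \left(15 - 5^{2}\right) = -14 + 39 i \sqrt{2} \left(15 - 25\right) = -14 + 39 i \sqrt{2} \left(-10\right) = -14 + 39 \left(- 10 i \sqrt{2}\right) = -14 - 390 i \sqrt{2}$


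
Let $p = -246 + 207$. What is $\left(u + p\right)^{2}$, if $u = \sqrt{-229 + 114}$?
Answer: $\left(39 - i \sqrt{115}\right)^{2} \approx 1406.0 - 836.46 i$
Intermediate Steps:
$p = -39$
$u = i \sqrt{115}$ ($u = \sqrt{-115} = i \sqrt{115} \approx 10.724 i$)
$\left(u + p\right)^{2} = \left(i \sqrt{115} - 39\right)^{2} = \left(-39 + i \sqrt{115}\right)^{2}$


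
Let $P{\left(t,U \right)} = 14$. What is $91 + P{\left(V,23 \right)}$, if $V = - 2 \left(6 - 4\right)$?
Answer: $105$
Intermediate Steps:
$V = -4$ ($V = \left(-2\right) 2 = -4$)
$91 + P{\left(V,23 \right)} = 91 + 14 = 105$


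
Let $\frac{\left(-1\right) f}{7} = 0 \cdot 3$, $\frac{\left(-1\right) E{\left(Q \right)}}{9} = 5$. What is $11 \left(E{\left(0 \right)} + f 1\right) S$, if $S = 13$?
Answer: $-6435$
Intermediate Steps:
$E{\left(Q \right)} = -45$ ($E{\left(Q \right)} = \left(-9\right) 5 = -45$)
$f = 0$ ($f = - 7 \cdot 0 \cdot 3 = \left(-7\right) 0 = 0$)
$11 \left(E{\left(0 \right)} + f 1\right) S = 11 \left(-45 + 0 \cdot 1\right) 13 = 11 \left(-45 + 0\right) 13 = 11 \left(-45\right) 13 = \left(-495\right) 13 = -6435$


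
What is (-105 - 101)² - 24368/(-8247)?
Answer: 349994060/8247 ≈ 42439.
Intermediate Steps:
(-105 - 101)² - 24368/(-8247) = (-206)² - 24368*(-1/8247) = 42436 + 24368/8247 = 349994060/8247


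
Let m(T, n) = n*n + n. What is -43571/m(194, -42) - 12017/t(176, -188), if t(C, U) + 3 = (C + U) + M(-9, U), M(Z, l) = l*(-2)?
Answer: -36422405/621642 ≈ -58.591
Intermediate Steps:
M(Z, l) = -2*l
m(T, n) = n + n² (m(T, n) = n² + n = n + n²)
t(C, U) = -3 + C - U (t(C, U) = -3 + ((C + U) - 2*U) = -3 + (C - U) = -3 + C - U)
-43571/m(194, -42) - 12017/t(176, -188) = -43571*(-1/(42*(1 - 42))) - 12017/(-3 + 176 - 1*(-188)) = -43571/((-42*(-41))) - 12017/(-3 + 176 + 188) = -43571/1722 - 12017/361 = -36422405/621642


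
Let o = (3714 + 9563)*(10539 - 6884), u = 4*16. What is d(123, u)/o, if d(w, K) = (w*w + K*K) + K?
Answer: 19289/48527435 ≈ 0.00039749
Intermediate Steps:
u = 64
d(w, K) = K + K**2 + w**2 (d(w, K) = (w**2 + K**2) + K = (K**2 + w**2) + K = K + K**2 + w**2)
o = 48527435 (o = 13277*3655 = 48527435)
d(123, u)/o = (64 + 64**2 + 123**2)/48527435 = (64 + 4096 + 15129)*(1/48527435) = 19289*(1/48527435) = 19289/48527435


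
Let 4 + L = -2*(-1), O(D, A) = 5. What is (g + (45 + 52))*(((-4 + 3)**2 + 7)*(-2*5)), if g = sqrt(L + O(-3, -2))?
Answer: -7760 - 80*sqrt(3) ≈ -7898.6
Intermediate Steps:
L = -2 (L = -4 - 2*(-1) = -4 + 2 = -2)
g = sqrt(3) (g = sqrt(-2 + 5) = sqrt(3) ≈ 1.7320)
(g + (45 + 52))*(((-4 + 3)**2 + 7)*(-2*5)) = (sqrt(3) + (45 + 52))*(((-4 + 3)**2 + 7)*(-2*5)) = (sqrt(3) + 97)*(((-1)**2 + 7)*(-10)) = (97 + sqrt(3))*((1 + 7)*(-10)) = (97 + sqrt(3))*(8*(-10)) = (97 + sqrt(3))*(-80) = -7760 - 80*sqrt(3)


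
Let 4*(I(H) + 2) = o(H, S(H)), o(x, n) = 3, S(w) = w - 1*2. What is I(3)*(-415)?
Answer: 2075/4 ≈ 518.75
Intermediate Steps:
S(w) = -2 + w (S(w) = w - 2 = -2 + w)
I(H) = -5/4 (I(H) = -2 + (¼)*3 = -2 + ¾ = -5/4)
I(3)*(-415) = -5/4*(-415) = 2075/4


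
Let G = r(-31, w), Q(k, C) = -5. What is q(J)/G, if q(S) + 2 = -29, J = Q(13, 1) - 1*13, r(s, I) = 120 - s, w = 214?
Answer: -31/151 ≈ -0.20530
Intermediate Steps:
G = 151 (G = 120 - 1*(-31) = 120 + 31 = 151)
J = -18 (J = -5 - 1*13 = -5 - 13 = -18)
q(S) = -31 (q(S) = -2 - 29 = -31)
q(J)/G = -31/151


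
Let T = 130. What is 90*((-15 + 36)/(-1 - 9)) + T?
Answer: -59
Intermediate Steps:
90*((-15 + 36)/(-1 - 9)) + T = 90*((-15 + 36)/(-1 - 9)) + 130 = 90*(21/(-10)) + 130 = 90*(21*(-1/10)) + 130 = 90*(-21/10) + 130 = -189 + 130 = -59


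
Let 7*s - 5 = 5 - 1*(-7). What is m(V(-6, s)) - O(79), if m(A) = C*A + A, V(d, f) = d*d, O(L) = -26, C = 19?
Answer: 746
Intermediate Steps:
s = 17/7 (s = 5/7 + (5 - 1*(-7))/7 = 5/7 + (5 + 7)/7 = 5/7 + (1/7)*12 = 5/7 + 12/7 = 17/7 ≈ 2.4286)
V(d, f) = d**2
m(A) = 20*A (m(A) = 19*A + A = 20*A)
m(V(-6, s)) - O(79) = 20*(-6)**2 - 1*(-26) = 20*36 + 26 = 720 + 26 = 746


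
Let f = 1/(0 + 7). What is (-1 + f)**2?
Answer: 36/49 ≈ 0.73469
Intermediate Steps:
f = 1/7 ≈ 0.14286
(-1 + f)**2 = (-1 + 1/7)**2 = (-6/7)**2 = 36/49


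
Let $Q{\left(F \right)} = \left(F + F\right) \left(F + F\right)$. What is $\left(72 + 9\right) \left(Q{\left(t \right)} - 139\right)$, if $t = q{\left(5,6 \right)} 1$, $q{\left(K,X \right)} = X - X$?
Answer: $-11259$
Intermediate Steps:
$q{\left(K,X \right)} = 0$
$t = 0$ ($t = 0 \cdot 1 = 0$)
$Q{\left(F \right)} = 4 F^{2}$ ($Q{\left(F \right)} = 2 F 2 F = 4 F^{2}$)
$\left(72 + 9\right) \left(Q{\left(t \right)} - 139\right) = \left(72 + 9\right) \left(4 \cdot 0^{2} - 139\right) = 81 \left(4 \cdot 0 - 139\right) = 81 \left(0 - 139\right) = 81 \left(-139\right) = -11259$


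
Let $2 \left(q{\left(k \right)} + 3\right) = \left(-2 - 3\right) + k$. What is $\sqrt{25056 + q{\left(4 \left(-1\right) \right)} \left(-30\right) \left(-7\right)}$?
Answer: $3 \sqrt{2609} \approx 153.24$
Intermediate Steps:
$q{\left(k \right)} = - \frac{11}{2} + \frac{k}{2}$ ($q{\left(k \right)} = -3 + \frac{\left(-2 - 3\right) + k}{2} = -3 + \frac{-5 + k}{2} = -3 + \left(- \frac{5}{2} + \frac{k}{2}\right) = - \frac{11}{2} + \frac{k}{2}$)
$\sqrt{25056 + q{\left(4 \left(-1\right) \right)} \left(-30\right) \left(-7\right)} = \sqrt{25056 + \left(- \frac{11}{2} + \frac{4 \left(-1\right)}{2}\right) \left(-30\right) \left(-7\right)} = \sqrt{25056 + \left(- \frac{11}{2} + \frac{1}{2} \left(-4\right)\right) \left(-30\right) \left(-7\right)} = \sqrt{25056 + \left(- \frac{11}{2} - 2\right) \left(-30\right) \left(-7\right)} = \sqrt{25056 + \left(- \frac{15}{2}\right) \left(-30\right) \left(-7\right)} = \sqrt{25056 + 225 \left(-7\right)} = \sqrt{25056 - 1575} = \sqrt{23481} = 3 \sqrt{2609}$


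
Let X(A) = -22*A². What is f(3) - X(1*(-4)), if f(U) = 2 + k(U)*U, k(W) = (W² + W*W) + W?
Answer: 417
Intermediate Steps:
k(W) = W + 2*W² (k(W) = (W² + W²) + W = 2*W² + W = W + 2*W²)
f(U) = 2 + U²*(1 + 2*U) (f(U) = 2 + (U*(1 + 2*U))*U = 2 + U²*(1 + 2*U))
f(3) - X(1*(-4)) = (2 + 3²*(1 + 2*3)) - (-22)*(1*(-4))² = (2 + 9*(1 + 6)) - (-22)*(-4)² = (2 + 9*7) - (-22)*16 = (2 + 63) - 1*(-352) = 65 + 352 = 417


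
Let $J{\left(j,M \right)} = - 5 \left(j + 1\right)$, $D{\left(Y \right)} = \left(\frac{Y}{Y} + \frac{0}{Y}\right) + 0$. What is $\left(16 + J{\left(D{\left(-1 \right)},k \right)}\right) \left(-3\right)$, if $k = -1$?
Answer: $-18$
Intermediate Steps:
$D{\left(Y \right)} = 1$ ($D{\left(Y \right)} = \left(1 + 0\right) + 0 = 1 + 0 = 1$)
$J{\left(j,M \right)} = -5 - 5 j$ ($J{\left(j,M \right)} = - 5 \left(1 + j\right) = -5 - 5 j$)
$\left(16 + J{\left(D{\left(-1 \right)},k \right)}\right) \left(-3\right) = \left(16 - 10\right) \left(-3\right) = 6 \left(-3\right) = -18$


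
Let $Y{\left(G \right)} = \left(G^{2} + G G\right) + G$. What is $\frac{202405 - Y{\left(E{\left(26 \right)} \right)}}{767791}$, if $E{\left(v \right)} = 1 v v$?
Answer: $- \frac{712223}{767791} \approx -0.92763$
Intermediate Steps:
$E{\left(v \right)} = v^{2}$ ($E{\left(v \right)} = 1 v^{2} = v^{2}$)
$Y{\left(G \right)} = G + 2 G^{2}$ ($Y{\left(G \right)} = \left(G^{2} + G^{2}\right) + G = 2 G^{2} + G = G + 2 G^{2}$)
$\frac{202405 - Y{\left(E{\left(26 \right)} \right)}}{767791} = \frac{202405 - 26^{2} \left(1 + 2 \cdot 26^{2}\right)}{767791} = \left(202405 - 676 \left(1 + 2 \cdot 676\right)\right) \frac{1}{767791} = \left(202405 - 676 \left(1 + 1352\right)\right) \frac{1}{767791} = \left(202405 - 676 \cdot 1353\right) \frac{1}{767791} = \left(202405 - 914628\right) \frac{1}{767791} = \left(-712223\right) \frac{1}{767791} = - \frac{712223}{767791}$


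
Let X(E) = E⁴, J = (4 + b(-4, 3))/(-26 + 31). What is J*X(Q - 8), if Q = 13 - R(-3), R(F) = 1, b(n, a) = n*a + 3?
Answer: -256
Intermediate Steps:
b(n, a) = 3 + a*n (b(n, a) = a*n + 3 = 3 + a*n)
J = -1 (J = (4 + (3 + 3*(-4)))/(-26 + 31) = (4 + (3 - 12))/5 = (4 - 9)*(⅕) = -5*⅕ = -1)
Q = 12 (Q = 13 - 1*1 = 13 - 1 = 12)
J*X(Q - 8) = -(12 - 8)⁴ = -1*4⁴ = -1*256 = -256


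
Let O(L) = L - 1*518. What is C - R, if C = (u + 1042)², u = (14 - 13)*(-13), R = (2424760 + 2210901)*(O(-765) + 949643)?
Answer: -4396274407119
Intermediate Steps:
O(L) = -518 + L (O(L) = L - 518 = -518 + L)
R = 4396275465960 (R = (2424760 + 2210901)*((-518 - 765) + 949643) = 4635661*(-1283 + 949643) = 4635661*948360 = 4396275465960)
u = -13 (u = 1*(-13) = -13)
C = 1058841 (C = (-13 + 1042)² = 1029² = 1058841)
C - R = 1058841 - 1*4396275465960 = 1058841 - 4396275465960 = -4396274407119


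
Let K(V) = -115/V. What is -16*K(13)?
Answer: 1840/13 ≈ 141.54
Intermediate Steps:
-16*K(13) = -(-1840)/13 = -16*(-115/13) = 1840/13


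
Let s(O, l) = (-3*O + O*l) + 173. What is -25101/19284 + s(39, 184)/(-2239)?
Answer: -65221009/14392292 ≈ -4.5317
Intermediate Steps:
s(O, l) = 173 - 3*O + O*l
-25101/19284 + s(39, 184)/(-2239) = -25101/19284 + (173 - 3*39 + 39*184)/(-2239) = -25101*1/19284 + (173 - 117 + 7176)*(-1/2239) = -8367/6428 + 7232*(-1/2239) = -8367/6428 - 7232/2239 = -65221009/14392292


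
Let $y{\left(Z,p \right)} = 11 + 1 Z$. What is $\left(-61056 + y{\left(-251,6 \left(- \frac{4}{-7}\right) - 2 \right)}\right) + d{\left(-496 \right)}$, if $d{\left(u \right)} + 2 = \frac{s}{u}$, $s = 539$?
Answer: $- \frac{30404347}{496} \approx -61299.0$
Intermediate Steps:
$y{\left(Z,p \right)} = 11 + Z$
$d{\left(u \right)} = -2 + \frac{539}{u}$
$\left(-61056 + y{\left(-251,6 \left(- \frac{4}{-7}\right) - 2 \right)}\right) + d{\left(-496 \right)} = \left(-61056 + \left(11 - 251\right)\right) - \left(2 - \frac{539}{-496}\right) = \left(-61056 - 240\right) + \left(-2 + 539 \left(- \frac{1}{496}\right)\right) = -61296 - \frac{1531}{496} = - \frac{30404347}{496}$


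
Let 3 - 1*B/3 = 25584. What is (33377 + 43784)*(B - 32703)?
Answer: -8444962806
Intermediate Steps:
B = -76743 (B = 9 - 3*25584 = 9 - 76752 = -76743)
(33377 + 43784)*(B - 32703) = (33377 + 43784)*(-76743 - 32703) = 77161*(-109446) = -8444962806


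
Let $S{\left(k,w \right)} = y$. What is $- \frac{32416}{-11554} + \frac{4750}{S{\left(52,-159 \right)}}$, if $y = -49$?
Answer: $- \frac{26646558}{283073} \approx -94.133$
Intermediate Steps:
$S{\left(k,w \right)} = -49$
$- \frac{32416}{-11554} + \frac{4750}{S{\left(52,-159 \right)}} = - \frac{32416}{-11554} + \frac{4750}{-49} = \left(-32416\right) \left(- \frac{1}{11554}\right) + 4750 \left(- \frac{1}{49}\right) = \frac{16208}{5777} - \frac{4750}{49} = - \frac{26646558}{283073}$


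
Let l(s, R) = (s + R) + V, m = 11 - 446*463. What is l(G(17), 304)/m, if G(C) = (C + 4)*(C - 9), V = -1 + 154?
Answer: -625/206487 ≈ -0.0030268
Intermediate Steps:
V = 153
m = -206487 (m = 11 - 206498 = -206487)
G(C) = (-9 + C)*(4 + C) (G(C) = (4 + C)*(-9 + C) = (-9 + C)*(4 + C))
l(s, R) = 153 + R + s (l(s, R) = (s + R) + 153 = (R + s) + 153 = 153 + R + s)
l(G(17), 304)/m = (153 + 304 + (-36 + 17² - 5*17))/(-206487) = (153 + 304 + (-36 + 289 - 85))*(-1/206487) = (153 + 304 + 168)*(-1/206487) = 625*(-1/206487) = -625/206487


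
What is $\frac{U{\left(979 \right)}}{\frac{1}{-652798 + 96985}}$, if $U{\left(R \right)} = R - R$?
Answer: $0$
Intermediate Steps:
$U{\left(R \right)} = 0$
$\frac{U{\left(979 \right)}}{\frac{1}{-652798 + 96985}} = \frac{0}{\frac{1}{-652798 + 96985}} = \frac{0}{\frac{1}{-555813}} = \frac{0}{- \frac{1}{555813}} = 0 \left(-555813\right) = 0$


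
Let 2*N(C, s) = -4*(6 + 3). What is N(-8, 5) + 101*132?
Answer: 13314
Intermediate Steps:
N(C, s) = -18 (N(C, s) = (-4*(6 + 3))/2 = (-4*9)/2 = (1/2)*(-36) = -18)
N(-8, 5) + 101*132 = -18 + 101*132 = -18 + 13332 = 13314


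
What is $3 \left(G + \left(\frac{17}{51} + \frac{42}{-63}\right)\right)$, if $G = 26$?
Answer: $77$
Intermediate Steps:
$3 \left(G + \left(\frac{17}{51} + \frac{42}{-63}\right)\right) = 3 \left(26 + \left(\frac{17}{51} + \frac{42}{-63}\right)\right) = 3 \left(26 + \left(17 \cdot \frac{1}{51} + 42 \left(- \frac{1}{63}\right)\right)\right) = 3 \left(26 + \left(\frac{1}{3} - \frac{2}{3}\right)\right) = 3 \left(26 - \frac{1}{3}\right) = 3 \cdot \frac{77}{3} = 77$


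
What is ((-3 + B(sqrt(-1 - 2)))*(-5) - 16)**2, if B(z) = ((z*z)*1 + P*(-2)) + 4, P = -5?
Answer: 3136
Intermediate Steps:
B(z) = 14 + z**2 (B(z) = ((z*z)*1 - 5*(-2)) + 4 = (z**2*1 + 10) + 4 = (z**2 + 10) + 4 = (10 + z**2) + 4 = 14 + z**2)
((-3 + B(sqrt(-1 - 2)))*(-5) - 16)**2 = ((-3 + (14 + (sqrt(-1 - 2))**2))*(-5) - 16)**2 = ((-3 + (14 + (sqrt(-3))**2))*(-5) - 16)**2 = ((-3 + (14 + (I*sqrt(3))**2))*(-5) - 16)**2 = ((-3 + (14 - 3))*(-5) - 16)**2 = ((-3 + 11)*(-5) - 16)**2 = (8*(-5) - 16)**2 = (-40 - 16)**2 = (-56)**2 = 3136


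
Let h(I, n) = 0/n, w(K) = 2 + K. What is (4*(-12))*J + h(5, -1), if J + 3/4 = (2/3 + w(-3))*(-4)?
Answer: -28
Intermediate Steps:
h(I, n) = 0
J = 7/12 (J = -¾ + (2/3 + (2 - 3))*(-4) = -¾ + (2*(⅓) - 1)*(-4) = -¾ + (⅔ - 1)*(-4) = -¾ - ⅓*(-4) = -¾ + 4/3 = 7/12 ≈ 0.58333)
(4*(-12))*J + h(5, -1) = (4*(-12))*(7/12) + 0 = -48*7/12 + 0 = -28 + 0 = -28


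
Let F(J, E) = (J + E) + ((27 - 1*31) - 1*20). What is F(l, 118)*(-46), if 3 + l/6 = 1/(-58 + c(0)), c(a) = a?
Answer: -101246/29 ≈ -3491.2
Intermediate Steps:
l = -525/29 (l = -18 + 6/(-58 + 0) = -18 + 6/(-58) = -18 + 6*(-1/58) = -18 - 3/29 = -525/29 ≈ -18.103)
F(J, E) = -24 + E + J (F(J, E) = (E + J) + ((27 - 31) - 20) = (E + J) + (-4 - 20) = (E + J) - 24 = -24 + E + J)
F(l, 118)*(-46) = (-24 + 118 - 525/29)*(-46) = (2201/29)*(-46) = -101246/29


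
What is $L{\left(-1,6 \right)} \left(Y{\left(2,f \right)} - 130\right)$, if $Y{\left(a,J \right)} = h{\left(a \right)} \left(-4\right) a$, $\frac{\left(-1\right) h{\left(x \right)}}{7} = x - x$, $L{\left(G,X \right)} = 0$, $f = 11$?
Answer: $0$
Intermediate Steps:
$h{\left(x \right)} = 0$ ($h{\left(x \right)} = - 7 \left(x - x\right) = \left(-7\right) 0 = 0$)
$Y{\left(a,J \right)} = 0$ ($Y{\left(a,J \right)} = 0 \left(-4\right) a = 0 a = 0$)
$L{\left(-1,6 \right)} \left(Y{\left(2,f \right)} - 130\right) = 0 \left(0 - 130\right) = 0 \left(-130\right) = 0$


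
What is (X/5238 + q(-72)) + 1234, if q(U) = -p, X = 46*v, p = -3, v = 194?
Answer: 33445/27 ≈ 1238.7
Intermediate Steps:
X = 8924 (X = 46*194 = 8924)
q(U) = 3 (q(U) = -1*(-3) = 3)
(X/5238 + q(-72)) + 1234 = (8924/5238 + 3) + 1234 = (8924*(1/5238) + 3) + 1234 = (46/27 + 3) + 1234 = 127/27 + 1234 = 33445/27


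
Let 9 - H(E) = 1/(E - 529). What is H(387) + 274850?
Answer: 39029979/142 ≈ 2.7486e+5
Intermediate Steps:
H(E) = 9 - 1/(-529 + E) (H(E) = 9 - 1/(E - 529) = 9 - 1/(-529 + E))
H(387) + 274850 = (-4762 + 9*387)/(-529 + 387) + 274850 = (-4762 + 3483)/(-142) + 274850 = -1/142*(-1279) + 274850 = 1279/142 + 274850 = 39029979/142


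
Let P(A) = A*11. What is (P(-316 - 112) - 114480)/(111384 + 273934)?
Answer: -59594/192659 ≈ -0.30932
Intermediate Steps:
P(A) = 11*A
(P(-316 - 112) - 114480)/(111384 + 273934) = (11*(-316 - 112) - 114480)/(111384 + 273934) = (11*(-428) - 114480)/385318 = (-4708 - 114480)*(1/385318) = -119188*1/385318 = -59594/192659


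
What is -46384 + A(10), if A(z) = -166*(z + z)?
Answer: -49704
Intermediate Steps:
A(z) = -332*z
-46384 + A(10) = -46384 - 332*10 = -46384 - 3320 = -49704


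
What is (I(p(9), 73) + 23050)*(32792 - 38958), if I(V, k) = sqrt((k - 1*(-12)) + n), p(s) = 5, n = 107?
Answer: -142126300 - 49328*sqrt(3) ≈ -1.4221e+8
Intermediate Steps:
I(V, k) = sqrt(119 + k) (I(V, k) = sqrt((k - 1*(-12)) + 107) = sqrt((k + 12) + 107) = sqrt((12 + k) + 107) = sqrt(119 + k))
(I(p(9), 73) + 23050)*(32792 - 38958) = (sqrt(119 + 73) + 23050)*(32792 - 38958) = (sqrt(192) + 23050)*(-6166) = (8*sqrt(3) + 23050)*(-6166) = (23050 + 8*sqrt(3))*(-6166) = -142126300 - 49328*sqrt(3)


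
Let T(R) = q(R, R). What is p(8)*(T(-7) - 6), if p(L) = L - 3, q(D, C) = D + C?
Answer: -100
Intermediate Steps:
q(D, C) = C + D
T(R) = 2*R (T(R) = R + R = 2*R)
p(L) = -3 + L
p(8)*(T(-7) - 6) = (-3 + 8)*(2*(-7) - 6) = 5*(-14 - 6) = 5*(-20) = -100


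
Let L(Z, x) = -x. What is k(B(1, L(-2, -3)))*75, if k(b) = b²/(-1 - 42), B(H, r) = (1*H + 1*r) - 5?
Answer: -75/43 ≈ -1.7442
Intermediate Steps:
B(H, r) = -5 + H + r (B(H, r) = (H + r) - 5 = -5 + H + r)
k(b) = -b²/43 (k(b) = b²/(-43) = -b²/43)
k(B(1, L(-2, -3)))*75 = -(-5 + 1 - 1*(-3))²/43*75 = -(-5 + 1 + 3)²/43*75 = -1/43*(-1)²*75 = -1/43*1*75 = -1/43*75 = -75/43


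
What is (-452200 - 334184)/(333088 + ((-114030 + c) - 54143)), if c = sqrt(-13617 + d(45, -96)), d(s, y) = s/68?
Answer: -8818683180480/1849394017211 + 14154912*I*sqrt(194327)/1849394017211 ≈ -4.7684 + 0.003374*I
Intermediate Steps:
d(s, y) = s/68 (d(s, y) = s*(1/68) = s/68)
c = 9*I*sqrt(194327)/34 (c = sqrt(-13617 + (1/68)*45) = sqrt(-13617 + 45/68) = sqrt(-925911/68) = 9*I*sqrt(194327)/34 ≈ 116.69*I)
(-452200 - 334184)/(333088 + ((-114030 + c) - 54143)) = (-452200 - 334184)/(333088 + ((-114030 + 9*I*sqrt(194327)/34) - 54143)) = -786384/(333088 + (-168173 + 9*I*sqrt(194327)/34)) = -786384/(164915 + 9*I*sqrt(194327)/34)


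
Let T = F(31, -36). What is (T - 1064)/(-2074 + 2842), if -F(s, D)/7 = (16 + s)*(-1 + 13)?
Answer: -1253/192 ≈ -6.5260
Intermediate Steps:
F(s, D) = -1344 - 84*s (F(s, D) = -7*(16 + s)*(-1 + 13) = -7*(16 + s)*12 = -7*(192 + 12*s) = -1344 - 84*s)
T = -3948 (T = -1344 - 84*31 = -1344 - 2604 = -3948)
(T - 1064)/(-2074 + 2842) = (-3948 - 1064)/(-2074 + 2842) = -5012/768 = -5012*1/768 = -1253/192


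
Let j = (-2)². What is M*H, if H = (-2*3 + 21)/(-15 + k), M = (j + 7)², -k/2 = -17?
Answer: 1815/19 ≈ 95.526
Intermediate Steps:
k = 34 (k = -2*(-17) = 34)
j = 4
M = 121 (M = (4 + 7)² = 11² = 121)
H = 15/19 (H = (-2*3 + 21)/(-15 + 34) = (-6 + 21)/19 = 15*(1/19) = 15/19 ≈ 0.78947)
M*H = 121*(15/19) = 1815/19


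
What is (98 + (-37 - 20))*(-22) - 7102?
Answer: -8004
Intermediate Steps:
(98 + (-37 - 20))*(-22) - 7102 = (98 - 57)*(-22) - 7102 = 41*(-22) - 7102 = -902 - 7102 = -8004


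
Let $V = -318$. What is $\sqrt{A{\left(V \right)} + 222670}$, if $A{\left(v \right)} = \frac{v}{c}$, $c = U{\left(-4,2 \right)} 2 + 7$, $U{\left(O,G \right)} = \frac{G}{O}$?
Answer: $\sqrt{222617} \approx 471.82$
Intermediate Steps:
$c = 6$ ($c = \frac{2}{-4} \cdot 2 + 7 = 2 \left(- \frac{1}{4}\right) 2 + 7 = \left(- \frac{1}{2}\right) 2 + 7 = -1 + 7 = 6$)
$A{\left(v \right)} = \frac{v}{6}$
$\sqrt{A{\left(V \right)} + 222670} = \sqrt{\frac{1}{6} \left(-318\right) + 222670} = \sqrt{-53 + 222670} = \sqrt{222617}$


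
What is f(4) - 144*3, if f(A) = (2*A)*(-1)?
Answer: -440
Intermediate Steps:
f(A) = -2*A
f(4) - 144*3 = -2*4 - 144*3 = -8 - 432 = -440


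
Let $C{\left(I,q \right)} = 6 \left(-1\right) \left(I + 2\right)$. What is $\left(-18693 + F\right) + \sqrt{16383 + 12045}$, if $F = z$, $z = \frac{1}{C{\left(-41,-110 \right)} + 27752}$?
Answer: $- \frac{523142297}{27986} + 2 \sqrt{7107} \approx -18524.0$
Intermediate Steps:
$C{\left(I,q \right)} = -12 - 6 I$ ($C{\left(I,q \right)} = - 6 \left(2 + I\right) = -12 - 6 I$)
$z = \frac{1}{27986}$ ($z = \frac{1}{\left(-12 - -246\right) + 27752} = \frac{1}{\left(-12 + 246\right) + 27752} = \frac{1}{234 + 27752} = \frac{1}{27986} \approx 3.5732 \cdot 10^{-5}$)
$F = \frac{1}{27986} \approx 3.5732 \cdot 10^{-5}$
$\left(-18693 + F\right) + \sqrt{16383 + 12045} = \left(-18693 + \frac{1}{27986}\right) + \sqrt{16383 + 12045} = - \frac{523142297}{27986} + \sqrt{28428} = - \frac{523142297}{27986} + 2 \sqrt{7107}$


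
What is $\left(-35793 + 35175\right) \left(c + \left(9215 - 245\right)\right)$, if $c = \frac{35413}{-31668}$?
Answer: $- \frac{4179247763}{754} \approx -5.5428 \cdot 10^{6}$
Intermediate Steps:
$c = - \frac{5059}{4524}$ ($c = 35413 \left(- \frac{1}{31668}\right) = - \frac{5059}{4524} \approx -1.1183$)
$\left(-35793 + 35175\right) \left(c + \left(9215 - 245\right)\right) = \left(-35793 + 35175\right) \left(- \frac{5059}{4524} + \left(9215 - 245\right)\right) = - 618 \left(- \frac{5059}{4524} + \left(9215 - 245\right)\right) = - 618 \left(- \frac{5059}{4524} + 8970\right) = \left(-618\right) \frac{40575221}{4524} = - \frac{4179247763}{754}$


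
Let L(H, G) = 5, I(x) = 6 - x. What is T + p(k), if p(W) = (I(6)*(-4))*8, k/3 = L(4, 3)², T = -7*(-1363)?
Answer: 9541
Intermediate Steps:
T = 9541
k = 75 (k = 3*5² = 3*25 = 75)
p(W) = 0 (p(W) = ((6 - 1*6)*(-4))*8 = ((6 - 6)*(-4))*8 = (0*(-4))*8 = 0*8 = 0)
T + p(k) = 9541 + 0 = 9541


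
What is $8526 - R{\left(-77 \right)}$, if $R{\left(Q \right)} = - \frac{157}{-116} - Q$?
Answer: $\frac{979927}{116} \approx 8447.6$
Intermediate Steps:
$R{\left(Q \right)} = \frac{157}{116} - Q$ ($R{\left(Q \right)} = \left(-157\right) \left(- \frac{1}{116}\right) - Q = \frac{157}{116} - Q$)
$8526 - R{\left(-77 \right)} = 8526 - \left(\frac{157}{116} - -77\right) = 8526 - \left(\frac{157}{116} + 77\right) = 8526 - \frac{9089}{116} = \frac{979927}{116}$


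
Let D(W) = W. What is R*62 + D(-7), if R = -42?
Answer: -2611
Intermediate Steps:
R*62 + D(-7) = -42*62 - 7 = -2604 - 7 = -2611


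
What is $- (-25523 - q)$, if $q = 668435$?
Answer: $693958$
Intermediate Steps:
$- (-25523 - q) = - (-25523 - 668435) = \left(-1\right) \left(-693958\right) = 693958$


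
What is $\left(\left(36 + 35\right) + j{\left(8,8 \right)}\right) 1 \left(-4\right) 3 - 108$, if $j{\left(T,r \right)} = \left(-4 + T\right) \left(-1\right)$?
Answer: $-912$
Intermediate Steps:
$j{\left(T,r \right)} = 4 - T$
$\left(\left(36 + 35\right) + j{\left(8,8 \right)}\right) 1 \left(-4\right) 3 - 108 = \left(\left(36 + 35\right) + \left(4 - 8\right)\right) 1 \left(-4\right) 3 - 108 = \left(71 + \left(4 - 8\right)\right) \left(\left(-4\right) 3\right) - 108 = \left(71 - 4\right) \left(-12\right) - 108 = 67 \left(-12\right) - 108 = -804 - 108 = -912$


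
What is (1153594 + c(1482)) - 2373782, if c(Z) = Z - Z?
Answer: -1220188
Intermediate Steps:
c(Z) = 0
(1153594 + c(1482)) - 2373782 = (1153594 + 0) - 2373782 = 1153594 - 2373782 = -1220188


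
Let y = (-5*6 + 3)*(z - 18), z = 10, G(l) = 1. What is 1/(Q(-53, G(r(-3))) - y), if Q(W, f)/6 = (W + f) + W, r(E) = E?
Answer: -1/846 ≈ -0.0011820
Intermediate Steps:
Q(W, f) = 6*f + 12*W (Q(W, f) = 6*((W + f) + W) = 6*(f + 2*W) = 6*f + 12*W)
y = 216 (y = (-5*6 + 3)*(10 - 18) = (-30 + 3)*(-8) = -27*(-8) = 216)
1/(Q(-53, G(r(-3))) - y) = 1/((6*1 + 12*(-53)) - 1*216) = 1/((6 - 636) - 216) = 1/(-630 - 216) = 1/(-846) = -1/846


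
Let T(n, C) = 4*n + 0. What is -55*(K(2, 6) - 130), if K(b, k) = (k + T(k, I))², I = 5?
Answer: -42350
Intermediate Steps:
T(n, C) = 4*n
K(b, k) = 25*k² (K(b, k) = (k + 4*k)² = (5*k)² = 25*k²)
-55*(K(2, 6) - 130) = -55*(25*6² - 130) = -55*(25*36 - 130) = -55*(900 - 130) = -55*770 = -42350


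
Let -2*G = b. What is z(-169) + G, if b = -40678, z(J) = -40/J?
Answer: 3437331/169 ≈ 20339.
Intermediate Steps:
G = 20339 (G = -½*(-40678) = 20339)
z(-169) + G = -40/(-169) + 20339 = -40*(-1/169) + 20339 = 40/169 + 20339 = 3437331/169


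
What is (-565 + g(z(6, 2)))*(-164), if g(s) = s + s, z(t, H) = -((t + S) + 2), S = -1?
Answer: 94956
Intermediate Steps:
z(t, H) = -1 - t (z(t, H) = -((t - 1) + 2) = -((-1 + t) + 2) = -(1 + t) = -1 - t)
g(s) = 2*s
(-565 + g(z(6, 2)))*(-164) = (-565 + 2*(-1 - 1*6))*(-164) = (-565 + 2*(-1 - 6))*(-164) = (-565 + 2*(-7))*(-164) = (-565 - 14)*(-164) = -579*(-164) = 94956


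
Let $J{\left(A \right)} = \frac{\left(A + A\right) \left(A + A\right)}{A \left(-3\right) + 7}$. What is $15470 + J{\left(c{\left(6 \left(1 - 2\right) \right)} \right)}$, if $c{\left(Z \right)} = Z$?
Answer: $\frac{386894}{25} \approx 15476.0$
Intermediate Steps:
$J{\left(A \right)} = \frac{4 A^{2}}{7 - 3 A}$ ($J{\left(A \right)} = \frac{2 A 2 A}{- 3 A + 7} = \frac{4 A^{2}}{7 - 3 A}$)
$15470 + J{\left(c{\left(6 \left(1 - 2\right) \right)} \right)} = 15470 - \frac{4 \left(6 \left(1 - 2\right)\right)^{2}}{-7 + 3 \cdot 6 \left(1 - 2\right)} = 15470 - \frac{4 \left(6 \left(-1\right)\right)^{2}}{-7 + 3 \cdot 6 \left(-1\right)} = 15470 - \frac{4 \left(-6\right)^{2}}{-7 + 3 \left(-6\right)} = 15470 - \frac{144}{-7 - 18} = 15470 - \frac{144}{-25} = 15470 - 144 \left(- \frac{1}{25}\right) = 15470 + \frac{144}{25} = \frac{386894}{25}$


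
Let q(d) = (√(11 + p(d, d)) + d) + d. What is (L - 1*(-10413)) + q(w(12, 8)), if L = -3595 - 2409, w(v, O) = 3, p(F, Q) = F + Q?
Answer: 4415 + √17 ≈ 4419.1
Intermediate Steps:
L = -6004
q(d) = √(11 + 2*d) + 2*d (q(d) = (√(11 + (d + d)) + d) + d = (√(11 + 2*d) + d) + d = (d + √(11 + 2*d)) + d = √(11 + 2*d) + 2*d)
(L - 1*(-10413)) + q(w(12, 8)) = (-6004 - 1*(-10413)) + (√(11 + 2*3) + 2*3) = (-6004 + 10413) + (√(11 + 6) + 6) = 4409 + (√17 + 6) = 4409 + (6 + √17) = 4415 + √17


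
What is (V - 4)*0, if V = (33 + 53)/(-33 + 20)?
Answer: 0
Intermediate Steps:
V = -86/13 (V = 86/(-13) = 86*(-1/13) = -86/13 ≈ -6.6154)
(V - 4)*0 = (-86/13 - 4)*0 = -138/13*0 = 0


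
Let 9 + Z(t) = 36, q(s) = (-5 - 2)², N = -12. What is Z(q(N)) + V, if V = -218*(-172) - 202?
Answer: 37321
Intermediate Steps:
q(s) = 49 (q(s) = (-7)² = 49)
Z(t) = 27 (Z(t) = -9 + 36 = 27)
V = 37294 (V = 37496 - 202 = 37294)
Z(q(N)) + V = 27 + 37294 = 37321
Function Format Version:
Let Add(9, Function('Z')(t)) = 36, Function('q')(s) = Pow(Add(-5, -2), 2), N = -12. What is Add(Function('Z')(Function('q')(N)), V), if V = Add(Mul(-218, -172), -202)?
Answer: 37321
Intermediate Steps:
Function('q')(s) = 49 (Function('q')(s) = Pow(-7, 2) = 49)
Function('Z')(t) = 27 (Function('Z')(t) = Add(-9, 36) = 27)
V = 37294 (V = Add(37496, -202) = 37294)
Add(Function('Z')(Function('q')(N)), V) = Add(27, 37294) = 37321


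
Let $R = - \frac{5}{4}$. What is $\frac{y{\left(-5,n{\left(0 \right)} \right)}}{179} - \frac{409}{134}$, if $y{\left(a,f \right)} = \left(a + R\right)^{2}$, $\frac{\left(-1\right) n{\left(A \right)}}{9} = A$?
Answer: $- \frac{543813}{191888} \approx -2.834$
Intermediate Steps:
$n{\left(A \right)} = - 9 A$
$R = - \frac{5}{4}$ ($R = \left(-5\right) \frac{1}{4} = - \frac{5}{4} \approx -1.25$)
$y{\left(a,f \right)} = \left(- \frac{5}{4} + a\right)^{2}$ ($y{\left(a,f \right)} = \left(a - \frac{5}{4}\right)^{2} = \left(- \frac{5}{4} + a\right)^{2}$)
$\frac{y{\left(-5,n{\left(0 \right)} \right)}}{179} - \frac{409}{134} = \frac{\frac{1}{16} \left(-5 + 4 \left(-5\right)\right)^{2}}{179} - \frac{409}{134} = \frac{\left(-5 - 20\right)^{2}}{16} \cdot \frac{1}{179} - \frac{409}{134} = \frac{\left(-25\right)^{2}}{16} \cdot \frac{1}{179} - \frac{409}{134} = \frac{1}{16} \cdot 625 \cdot \frac{1}{179} - \frac{409}{134} = \frac{625}{16} \cdot \frac{1}{179} - \frac{409}{134} = \frac{625}{2864} - \frac{409}{134} = - \frac{543813}{191888}$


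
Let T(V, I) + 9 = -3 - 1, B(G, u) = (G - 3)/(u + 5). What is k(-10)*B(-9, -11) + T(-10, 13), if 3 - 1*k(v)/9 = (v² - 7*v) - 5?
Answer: -2929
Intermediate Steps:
B(G, u) = (-3 + G)/(5 + u)
k(v) = 72 - 9*v² + 63*v (k(v) = 27 - 9*((v² - 7*v) - 5) = 27 - 9*(-5 + v² - 7*v) = 27 + (45 - 9*v² + 63*v) = 72 - 9*v² + 63*v)
T(V, I) = -13 (T(V, I) = -9 + (-3 - 1) = -9 - 4 = -13)
k(-10)*B(-9, -11) + T(-10, 13) = (72 - 9*(-10)² + 63*(-10))*((-3 - 9)/(5 - 11)) - 13 = (72 - 9*100 - 630)*(-12/(-6)) - 13 = (72 - 900 - 630)*(-⅙*(-12)) - 13 = -1458*2 - 13 = -2916 - 13 = -2929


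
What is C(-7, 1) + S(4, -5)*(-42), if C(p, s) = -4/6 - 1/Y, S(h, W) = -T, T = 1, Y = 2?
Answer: 245/6 ≈ 40.833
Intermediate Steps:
S(h, W) = -1 (S(h, W) = -1*1 = -1)
C(p, s) = -7/6 (C(p, s) = -4/6 - 1/2 = -4*⅙ - 1*½ = -⅔ - ½ = -7/6)
C(-7, 1) + S(4, -5)*(-42) = -7/6 - 1*(-42) = -7/6 + 42 = 245/6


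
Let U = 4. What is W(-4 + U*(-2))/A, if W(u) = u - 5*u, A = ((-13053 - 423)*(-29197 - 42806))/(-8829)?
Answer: -11772/26953123 ≈ -0.00043676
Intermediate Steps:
A = -107812492/981 (A = -13476*(-72003)*(-1/8829) = 970312428*(-1/8829) = -107812492/981 ≈ -1.0990e+5)
W(u) = -4*u
W(-4 + U*(-2))/A = (-4*(-4 + 4*(-2)))/(-107812492/981) = -4*(-4 - 8)*(-981/107812492) = -4*(-12)*(-981/107812492) = 48*(-981/107812492) = -11772/26953123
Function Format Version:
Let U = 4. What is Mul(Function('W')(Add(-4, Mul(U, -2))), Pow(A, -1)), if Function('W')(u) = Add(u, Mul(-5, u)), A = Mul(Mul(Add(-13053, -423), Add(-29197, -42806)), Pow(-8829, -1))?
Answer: Rational(-11772, 26953123) ≈ -0.00043676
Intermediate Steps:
A = Rational(-107812492, 981) (A = Mul(Mul(-13476, -72003), Rational(-1, 8829)) = Mul(970312428, Rational(-1, 8829)) = Rational(-107812492, 981) ≈ -1.0990e+5)
Function('W')(u) = Mul(-4, u)
Mul(Function('W')(Add(-4, Mul(U, -2))), Pow(A, -1)) = Mul(Mul(-4, Add(-4, Mul(4, -2))), Pow(Rational(-107812492, 981), -1)) = Mul(Mul(-4, Add(-4, -8)), Rational(-981, 107812492)) = Mul(Mul(-4, -12), Rational(-981, 107812492)) = Mul(48, Rational(-981, 107812492)) = Rational(-11772, 26953123)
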